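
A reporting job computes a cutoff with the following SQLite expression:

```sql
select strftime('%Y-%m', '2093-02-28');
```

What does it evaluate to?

`%Y-%m` extracts the year-month: 2093-02.

2093-02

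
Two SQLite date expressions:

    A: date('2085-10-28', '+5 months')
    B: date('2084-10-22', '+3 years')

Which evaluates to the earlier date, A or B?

A = 2086-03-28.
B = 2087-10-22.
A is earlier.

A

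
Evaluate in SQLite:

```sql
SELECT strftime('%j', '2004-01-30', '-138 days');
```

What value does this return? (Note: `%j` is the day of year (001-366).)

First apply '-138 days': 2004-01-30 → 2003-09-14.
Day-of-year for 2003-09-14: days since 2003-01-01 inclusive = 257, zero-padded to 257.

257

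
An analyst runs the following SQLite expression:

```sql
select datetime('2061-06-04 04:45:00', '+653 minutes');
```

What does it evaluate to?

653 minutes = 10h 53m; +653 minutes from 2061-06-04 04:45:00 is 2061-06-04 15:38:00.

2061-06-04 15:38:00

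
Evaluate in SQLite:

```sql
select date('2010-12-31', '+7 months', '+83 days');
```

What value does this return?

2011-10-22

Adding +7 months to 2010-12-31 gives 2011-07-31.
Applying '+83 days' to 2011-07-31: counting 83 days forward gives 2011-10-22.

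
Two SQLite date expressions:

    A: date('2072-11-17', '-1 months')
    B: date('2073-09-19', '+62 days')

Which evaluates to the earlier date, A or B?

A = 2072-10-17.
B = 2073-11-20.
A is earlier.

A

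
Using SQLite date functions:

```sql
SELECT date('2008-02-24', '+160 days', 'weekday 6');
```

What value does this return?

Applying '+160 days' to 2008-02-24: counting 160 days forward gives 2008-08-02.
`weekday 6` advances to the next Saturday; 2008-08-02 is already a Saturday, so it stays at 2008-08-02.

2008-08-02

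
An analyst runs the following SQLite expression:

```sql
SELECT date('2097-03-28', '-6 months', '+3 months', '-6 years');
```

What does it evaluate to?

2090-12-28

Adding -6 months to 2097-03-28 gives 2096-09-28.
Adding +3 months to 2096-09-28 gives 2096-12-28.
Adding -6 years to 2096-12-28 gives 2090-12-28.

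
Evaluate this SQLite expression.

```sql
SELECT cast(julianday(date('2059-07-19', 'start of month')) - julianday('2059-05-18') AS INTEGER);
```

44

`start of month` rewinds 2059-07-19 to 2059-07-01.
13 days remain in May 2059 after the 18th (31 − 18).
June 2059: 30 days.
Then 1 day into July 2059.
Total: 13 + 30 + 1 = 44.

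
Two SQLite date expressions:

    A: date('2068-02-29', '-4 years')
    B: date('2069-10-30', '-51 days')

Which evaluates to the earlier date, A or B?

A = 2064-02-29.
B = 2069-09-09.
A is earlier.

A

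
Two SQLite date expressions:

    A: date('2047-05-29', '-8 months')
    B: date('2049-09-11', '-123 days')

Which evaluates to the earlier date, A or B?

A = 2046-09-29.
B = 2049-05-11.
A is earlier.

A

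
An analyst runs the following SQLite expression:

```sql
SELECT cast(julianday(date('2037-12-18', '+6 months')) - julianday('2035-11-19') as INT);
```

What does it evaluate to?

942

Adding +6 months to 2037-12-18 gives 2038-06-18.
11 days remain in November 2035 after the 19th (30 − 19).
Full months from December 2035 through May 2038 contribute their day counts.
Then 18 days into June 2038.
Total: 11 + 31 + 31 + 29 + 31 + 30 + 31 + 30 + 31 + 31 + 30 + 31 + 30 + 31 + 31 + 28 + 31 + 30 + 31 + 30 + 31 + 31 + 30 + 31 + 30 + 31 + 31 + 28 + 31 + 30 + 31 + 18 = 942.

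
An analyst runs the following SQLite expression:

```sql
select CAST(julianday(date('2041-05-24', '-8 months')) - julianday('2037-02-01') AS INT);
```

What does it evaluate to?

Adding -8 months to 2041-05-24 gives 2040-09-24.
27 days remain in February 2037 after the 1st (28 − 1).
Full months from March 2037 through August 2040 contribute their day counts.
Then 24 days into September 2040.
Total: 27 + 31 + 30 + 31 + 30 + 31 + 31 + 30 + 31 + 30 + 31 + 31 + 28 + 31 + 30 + 31 + 30 + 31 + 31 + 30 + 31 + 30 + 31 + 31 + 28 + 31 + 30 + 31 + 30 + 31 + 31 + 30 + 31 + 30 + 31 + 31 + 29 + 31 + 30 + 31 + 30 + 31 + 31 + 24 = 1331.

1331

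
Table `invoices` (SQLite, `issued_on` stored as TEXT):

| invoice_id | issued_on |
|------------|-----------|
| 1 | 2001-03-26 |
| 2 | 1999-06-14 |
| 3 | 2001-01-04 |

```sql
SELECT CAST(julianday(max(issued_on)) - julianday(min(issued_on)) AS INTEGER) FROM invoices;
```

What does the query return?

MIN = 1999-06-14, MAX = 2001-03-26.
16 days remain in June 1999 after the 14th (30 − 14).
Full months from July 1999 through February 2001 contribute their day counts.
Then 26 days into March 2001.
Total: 16 + 31 + 31 + 30 + 31 + 30 + 31 + 31 + 29 + 31 + 30 + 31 + 30 + 31 + 31 + 30 + 31 + 30 + 31 + 31 + 28 + 26 = 651.

651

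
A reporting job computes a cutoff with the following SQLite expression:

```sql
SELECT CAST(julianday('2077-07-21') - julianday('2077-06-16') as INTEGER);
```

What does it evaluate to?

14 days remain in June 2077 after the 16th (30 − 16).
Then 21 days into July 2077.
Total: 14 + 21 = 35.

35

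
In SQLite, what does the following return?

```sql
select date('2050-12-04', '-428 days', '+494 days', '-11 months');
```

2050-03-08

Applying '-428 days' to 2050-12-04: counting 428 days back gives 2049-10-02.
Applying '+494 days' to 2049-10-02: counting 494 days forward gives 2051-02-08.
Adding -11 months to 2051-02-08 gives 2050-03-08.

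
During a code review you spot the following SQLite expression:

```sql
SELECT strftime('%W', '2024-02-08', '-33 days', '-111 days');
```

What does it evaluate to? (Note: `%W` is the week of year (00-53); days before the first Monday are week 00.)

First apply '-33 days', '-111 days': 2024-02-08 → 2023-09-17.
2023-09-17 is a Sunday. SQLite's %W counts Mondays since the year started; the result is 37.

37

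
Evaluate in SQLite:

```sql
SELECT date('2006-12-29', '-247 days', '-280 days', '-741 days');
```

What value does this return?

Applying '-247 days' to 2006-12-29: counting 247 days back gives 2006-04-26.
Applying '-280 days' to 2006-04-26: counting 280 days back gives 2005-07-20.
Applying '-741 days' to 2005-07-20: counting 741 days back gives 2003-07-10.

2003-07-10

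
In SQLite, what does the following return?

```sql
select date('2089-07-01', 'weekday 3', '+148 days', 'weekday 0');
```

`weekday 3` advances to the next Wednesday; 2089-07-01 is a Friday, so it moves forward to 2089-07-06.
Applying '+148 days' to 2089-07-06: counting 148 days forward gives 2089-12-01.
`weekday 0` advances to the next Sunday; 2089-12-01 is a Thursday, so it moves forward to 2089-12-04.

2089-12-04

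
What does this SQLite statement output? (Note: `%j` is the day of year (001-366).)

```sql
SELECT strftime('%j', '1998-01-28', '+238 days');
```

266

First apply '+238 days': 1998-01-28 → 1998-09-23.
Day-of-year for 1998-09-23: days since 1998-01-01 inclusive = 266, zero-padded to 266.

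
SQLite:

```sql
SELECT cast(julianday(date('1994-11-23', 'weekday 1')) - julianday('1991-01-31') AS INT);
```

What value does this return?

1397

`weekday 1` advances to the next Monday; 1994-11-23 is a Wednesday, so it moves forward to 1994-11-28.
0 days remain in January 1991 after the 31st (31 − 31).
Full months from February 1991 through October 1994 contribute their day counts.
Then 28 days into November 1994.
Total: 0 + 28 + 31 + 30 + 31 + 30 + 31 + 31 + 30 + 31 + 30 + 31 + 31 + 29 + 31 + 30 + 31 + 30 + 31 + 31 + 30 + 31 + 30 + 31 + 31 + 28 + 31 + 30 + 31 + 30 + 31 + 31 + 30 + 31 + 30 + 31 + 31 + 28 + 31 + 30 + 31 + 30 + 31 + 31 + 30 + 31 + 28 = 1397.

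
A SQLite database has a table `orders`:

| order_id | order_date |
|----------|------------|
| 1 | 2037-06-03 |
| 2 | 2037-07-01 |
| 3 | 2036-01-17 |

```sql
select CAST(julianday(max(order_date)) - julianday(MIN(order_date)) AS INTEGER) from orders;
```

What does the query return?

MIN = 2036-01-17, MAX = 2037-07-01.
14 days remain in January 2036 after the 17th (31 − 17).
Full months from February 2036 through June 2037 contribute their day counts.
Then 1 day into July 2037.
Total: 14 + 29 + 31 + 30 + 31 + 30 + 31 + 31 + 30 + 31 + 30 + 31 + 31 + 28 + 31 + 30 + 31 + 30 + 1 = 531.

531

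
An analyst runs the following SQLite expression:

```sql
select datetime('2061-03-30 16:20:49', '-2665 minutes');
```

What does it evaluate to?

2665 minutes = 44h 25m; -2665 minutes from 2061-03-30 16:20:49 is 2061-03-28 19:55:49 (crosses midnight).

2061-03-28 19:55:49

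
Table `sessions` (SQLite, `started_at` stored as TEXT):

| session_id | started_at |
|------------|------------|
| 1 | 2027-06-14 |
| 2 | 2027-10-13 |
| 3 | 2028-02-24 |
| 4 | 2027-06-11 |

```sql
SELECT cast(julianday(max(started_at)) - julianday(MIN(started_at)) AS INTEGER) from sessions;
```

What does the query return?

MIN = 2027-06-11, MAX = 2028-02-24.
19 days remain in June 2027 after the 11th (30 − 11).
Full months from July 2027 through January 2028 contribute their day counts.
Then 24 days into February 2028.
Total: 19 + 31 + 31 + 30 + 31 + 30 + 31 + 31 + 24 = 258.

258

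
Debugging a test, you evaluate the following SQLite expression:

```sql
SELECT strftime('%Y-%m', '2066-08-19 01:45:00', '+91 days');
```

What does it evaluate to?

First apply '+91 days': 2066-08-19 01:45:00 → 2066-11-18 01:45:00.
`%Y-%m` extracts the year-month: 2066-11.

2066-11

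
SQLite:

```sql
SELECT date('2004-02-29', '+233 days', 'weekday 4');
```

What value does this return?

2004-10-21

Applying '+233 days' to 2004-02-29: counting 233 days forward gives 2004-10-19.
`weekday 4` advances to the next Thursday; 2004-10-19 is a Tuesday, so it moves forward to 2004-10-21.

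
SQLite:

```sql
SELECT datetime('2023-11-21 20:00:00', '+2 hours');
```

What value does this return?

2023-11-21 22:00:00

+2 hours from 2023-11-21 20:00:00 is 2023-11-21 22:00:00.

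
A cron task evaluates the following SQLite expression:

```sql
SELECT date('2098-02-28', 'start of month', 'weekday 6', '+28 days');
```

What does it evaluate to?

`start of month` rewinds 2098-02-28 to 2098-02-01.
`weekday 6` advances to the next Saturday; 2098-02-01 is already a Saturday, so it stays at 2098-02-01.
February 2098 has 28 days; 27 remain after the 1st, so 28 days reach 2098-03-01.

2098-03-01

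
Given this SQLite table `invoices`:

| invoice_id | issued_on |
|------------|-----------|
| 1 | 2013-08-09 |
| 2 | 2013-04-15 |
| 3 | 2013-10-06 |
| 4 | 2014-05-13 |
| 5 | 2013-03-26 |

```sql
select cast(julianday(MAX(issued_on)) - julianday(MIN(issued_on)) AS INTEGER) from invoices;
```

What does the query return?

413

MIN = 2013-03-26, MAX = 2014-05-13.
5 days remain in March 2013 after the 26th (31 − 26).
Full months from April 2013 through April 2014 contribute their day counts.
Then 13 days into May 2014.
Total: 5 + 30 + 31 + 30 + 31 + 31 + 30 + 31 + 30 + 31 + 31 + 28 + 31 + 30 + 13 = 413.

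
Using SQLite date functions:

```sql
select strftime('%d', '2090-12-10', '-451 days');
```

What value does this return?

15

First apply '-451 days': 2090-12-10 → 2089-09-15.
`%d` extracts the 2-digit day of month: 15.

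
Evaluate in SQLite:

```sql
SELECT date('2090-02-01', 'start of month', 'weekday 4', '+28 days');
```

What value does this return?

2090-03-02

`start of month` rewinds 2090-02-01 to 2090-02-01.
`weekday 4` advances to the next Thursday; 2090-02-01 is a Wednesday, so it moves forward to 2090-02-02.
February 2090 has 28 days; 26 remain after the 2nd, so 27 days reach 2090-03-01.
Advancing 1 more day within March lands on 2090-03-02.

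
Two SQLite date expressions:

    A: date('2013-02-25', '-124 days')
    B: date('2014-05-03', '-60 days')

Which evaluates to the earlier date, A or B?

A

A = 2012-10-24.
B = 2014-03-04.
A is earlier.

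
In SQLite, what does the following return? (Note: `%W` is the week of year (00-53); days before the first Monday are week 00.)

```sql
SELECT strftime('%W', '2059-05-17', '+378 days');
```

First apply '+378 days': 2059-05-17 → 2060-05-29.
2060-05-29 is a Saturday. SQLite's %W counts Mondays since the year started; the result is 21.

21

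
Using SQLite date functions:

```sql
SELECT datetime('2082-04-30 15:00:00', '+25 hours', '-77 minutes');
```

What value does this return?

2082-05-01 14:43:00

+25 hours from 2082-04-30 15:00:00 is 2082-05-01 16:00:00 (crosses midnight).
77 minutes = 1h 17m; -77 minutes from 2082-05-01 16:00:00 is 2082-05-01 14:43:00.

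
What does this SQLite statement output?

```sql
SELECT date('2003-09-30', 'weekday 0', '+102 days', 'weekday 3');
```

`weekday 0` advances to the next Sunday; 2003-09-30 is a Tuesday, so it moves forward to 2003-10-05.
Applying '+102 days' to 2003-10-05: counting 102 days forward gives 2004-01-15.
`weekday 3` advances to the next Wednesday; 2004-01-15 is a Thursday, so it moves forward to 2004-01-21.

2004-01-21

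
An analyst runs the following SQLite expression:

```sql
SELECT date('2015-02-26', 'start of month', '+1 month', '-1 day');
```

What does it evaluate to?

2015-02-28

`start of month` rewinds 2015-02-26 to 2015-02-01.
Adding +1 month to 2015-02-01 gives 2015-03-01.
Going back 1 day from 2015-03-01 reaches 2015-02-28 (last day of February, 28 days).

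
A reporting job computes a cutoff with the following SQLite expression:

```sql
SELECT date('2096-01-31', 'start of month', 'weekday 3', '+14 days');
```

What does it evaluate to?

2096-01-18

`start of month` rewinds 2096-01-31 to 2096-01-01.
`weekday 3` advances to the next Wednesday; 2096-01-01 is a Sunday, so it moves forward to 2096-01-04.
Advancing 14 more days within January lands on 2096-01-18.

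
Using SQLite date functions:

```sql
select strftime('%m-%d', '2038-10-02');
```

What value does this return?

10-02

`%m-%d` extracts the month-day: 10-02.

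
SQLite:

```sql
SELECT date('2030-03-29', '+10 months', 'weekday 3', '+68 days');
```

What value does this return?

2031-04-07

Adding +10 months to 2030-03-29 gives 2031-01-29.
`weekday 3` advances to the next Wednesday; 2031-01-29 is already a Wednesday, so it stays at 2031-01-29.
Applying '+68 days' to 2031-01-29: counting 68 days forward gives 2031-04-07.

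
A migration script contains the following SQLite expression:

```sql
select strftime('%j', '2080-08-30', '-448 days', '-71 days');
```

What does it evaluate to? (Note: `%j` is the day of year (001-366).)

089

First apply '-448 days', '-71 days': 2080-08-30 → 2079-03-30.
Day-of-year for 2079-03-30: days since 2079-01-01 inclusive = 89, zero-padded to 089.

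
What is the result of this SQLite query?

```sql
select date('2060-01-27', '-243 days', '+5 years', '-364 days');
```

Applying '-243 days' to 2060-01-27: counting 243 days back gives 2059-05-29.
Adding +5 years to 2059-05-29 gives 2064-05-29.
Applying '-364 days' to 2064-05-29: counting 364 days back gives 2063-05-31.

2063-05-31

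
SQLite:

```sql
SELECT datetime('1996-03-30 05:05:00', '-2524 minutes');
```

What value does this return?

2524 minutes = 42h 4m; -2524 minutes from 1996-03-30 05:05:00 is 1996-03-28 11:01:00 (crosses midnight).

1996-03-28 11:01:00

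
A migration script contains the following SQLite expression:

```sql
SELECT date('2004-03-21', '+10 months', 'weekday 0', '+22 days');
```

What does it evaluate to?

Adding +10 months to 2004-03-21 gives 2005-01-21.
`weekday 0` advances to the next Sunday; 2005-01-21 is a Friday, so it moves forward to 2005-01-23.
January 2005 has 31 days; 8 remain after the 23rd, so 9 days reach 2005-02-01.
Advancing 13 more days within February lands on 2005-02-14.

2005-02-14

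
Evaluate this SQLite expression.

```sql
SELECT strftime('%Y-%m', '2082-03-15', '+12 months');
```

2083-03

First apply '+12 months': 2082-03-15 → 2083-03-15.
`%Y-%m` extracts the year-month: 2083-03.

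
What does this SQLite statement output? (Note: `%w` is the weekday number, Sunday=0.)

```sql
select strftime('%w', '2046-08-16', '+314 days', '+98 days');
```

First apply '+314 days', '+98 days': 2046-08-16 → 2047-10-02.
2047-10-02 is a Wednesday; with Sunday=0 that is 3.

3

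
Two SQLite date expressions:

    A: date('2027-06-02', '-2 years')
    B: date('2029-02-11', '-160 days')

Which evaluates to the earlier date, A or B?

A

A = 2025-06-02.
B = 2028-09-04.
A is earlier.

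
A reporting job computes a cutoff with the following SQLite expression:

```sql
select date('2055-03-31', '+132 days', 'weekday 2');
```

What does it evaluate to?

Applying '+132 days' to 2055-03-31: counting 132 days forward gives 2055-08-10.
`weekday 2` advances to the next Tuesday; 2055-08-10 is already a Tuesday, so it stays at 2055-08-10.

2055-08-10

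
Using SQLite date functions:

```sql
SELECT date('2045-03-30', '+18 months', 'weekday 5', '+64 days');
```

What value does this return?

Adding +18 months to 2045-03-30 gives 2046-09-30.
`weekday 5` advances to the next Friday; 2046-09-30 is a Sunday, so it moves forward to 2046-10-05.
Applying '+64 days' to 2046-10-05: counting 64 days forward gives 2046-12-08.

2046-12-08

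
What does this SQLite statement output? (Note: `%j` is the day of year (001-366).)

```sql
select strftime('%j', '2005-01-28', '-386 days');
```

008

First apply '-386 days': 2005-01-28 → 2004-01-08.
Day-of-year for 2004-01-08: days since 2004-01-01 inclusive = 8, zero-padded to 008.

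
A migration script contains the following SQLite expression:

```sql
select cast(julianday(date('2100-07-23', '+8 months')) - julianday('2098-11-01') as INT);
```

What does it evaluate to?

Adding +8 months to 2100-07-23 gives 2101-03-23.
29 days remain in November 2098 after the 1st (30 − 1).
Full months from December 2098 through February 2101 contribute their day counts.
Then 23 days into March 2101.
Total: 29 + 31 + 31 + 28 + 31 + 30 + 31 + 30 + 31 + 31 + 30 + 31 + 30 + 31 + 31 + 28 + 31 + 30 + 31 + 30 + 31 + 31 + 30 + 31 + 30 + 31 + 31 + 28 + 23 = 872.

872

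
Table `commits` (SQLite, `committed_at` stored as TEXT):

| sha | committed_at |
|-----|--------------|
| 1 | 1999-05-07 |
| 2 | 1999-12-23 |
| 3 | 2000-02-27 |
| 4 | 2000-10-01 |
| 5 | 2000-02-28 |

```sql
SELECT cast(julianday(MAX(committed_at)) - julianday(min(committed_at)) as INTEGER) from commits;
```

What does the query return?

MIN = 1999-05-07, MAX = 2000-10-01.
24 days remain in May 1999 after the 7th (31 − 7).
Full months from June 1999 through September 2000 contribute their day counts.
Then 1 day into October 2000.
Total: 24 + 30 + 31 + 31 + 30 + 31 + 30 + 31 + 31 + 29 + 31 + 30 + 31 + 30 + 31 + 31 + 30 + 1 = 513.

513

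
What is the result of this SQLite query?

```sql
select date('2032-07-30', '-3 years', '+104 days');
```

2029-11-11

Adding -3 years to 2032-07-30 gives 2029-07-30.
Applying '+104 days' to 2029-07-30: counting 104 days forward gives 2029-11-11.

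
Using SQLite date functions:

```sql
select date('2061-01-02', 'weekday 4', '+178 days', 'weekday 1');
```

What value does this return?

`weekday 4` advances to the next Thursday; 2061-01-02 is a Sunday, so it moves forward to 2061-01-06.
Applying '+178 days' to 2061-01-06: counting 178 days forward gives 2061-07-03.
`weekday 1` advances to the next Monday; 2061-07-03 is a Sunday, so it moves forward to 2061-07-04.

2061-07-04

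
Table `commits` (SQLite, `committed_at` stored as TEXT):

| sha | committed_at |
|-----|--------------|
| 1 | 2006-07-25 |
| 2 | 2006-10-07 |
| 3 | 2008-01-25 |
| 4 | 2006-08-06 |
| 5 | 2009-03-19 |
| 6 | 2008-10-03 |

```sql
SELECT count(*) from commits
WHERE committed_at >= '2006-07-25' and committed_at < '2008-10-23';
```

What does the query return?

5

Rows in [2006-07-25, 2008-10-23): 2006-07-25, 2006-10-07, 2008-01-25, 2006-08-06, 2008-10-03 → 5 rows.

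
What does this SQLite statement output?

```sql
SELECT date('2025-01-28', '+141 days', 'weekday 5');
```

2025-06-20

Applying '+141 days' to 2025-01-28: counting 141 days forward gives 2025-06-18.
`weekday 5` advances to the next Friday; 2025-06-18 is a Wednesday, so it moves forward to 2025-06-20.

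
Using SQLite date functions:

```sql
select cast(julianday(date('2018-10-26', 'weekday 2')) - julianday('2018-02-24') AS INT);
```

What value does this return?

248

`weekday 2` advances to the next Tuesday; 2018-10-26 is a Friday, so it moves forward to 2018-10-30.
4 days remain in February 2018 after the 24th (28 − 24).
Full months from March 2018 through September 2018 contribute their day counts.
Then 30 days into October 2018.
Total: 4 + 31 + 30 + 31 + 30 + 31 + 31 + 30 + 30 = 248.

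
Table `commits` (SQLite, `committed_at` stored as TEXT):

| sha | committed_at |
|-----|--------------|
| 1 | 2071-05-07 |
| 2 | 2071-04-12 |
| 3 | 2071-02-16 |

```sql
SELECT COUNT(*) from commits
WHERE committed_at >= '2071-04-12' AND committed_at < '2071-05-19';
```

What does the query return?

2

Rows in [2071-04-12, 2071-05-19): 2071-05-07, 2071-04-12 → 2 rows.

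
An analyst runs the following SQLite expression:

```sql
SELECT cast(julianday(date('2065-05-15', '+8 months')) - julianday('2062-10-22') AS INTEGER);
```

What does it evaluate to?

1181

Adding +8 months to 2065-05-15 gives 2066-01-15.
9 days remain in October 2062 after the 22nd (31 − 22).
Full months from November 2062 through December 2065 contribute their day counts.
Then 15 days into January 2066.
Total: 9 + 30 + 31 + 31 + 28 + 31 + 30 + 31 + 30 + 31 + 31 + 30 + 31 + 30 + 31 + 31 + 29 + 31 + 30 + 31 + 30 + 31 + 31 + 30 + 31 + 30 + 31 + 31 + 28 + 31 + 30 + 31 + 30 + 31 + 31 + 30 + 31 + 30 + 31 + 15 = 1181.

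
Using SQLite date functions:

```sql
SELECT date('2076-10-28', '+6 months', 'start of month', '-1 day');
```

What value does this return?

2077-03-31

Adding +6 months to 2076-10-28 gives 2077-04-28.
`start of month` rewinds 2077-04-28 to 2077-04-01.
Going back 1 day from 2077-04-01 reaches 2077-03-31 (last day of March, 31 days).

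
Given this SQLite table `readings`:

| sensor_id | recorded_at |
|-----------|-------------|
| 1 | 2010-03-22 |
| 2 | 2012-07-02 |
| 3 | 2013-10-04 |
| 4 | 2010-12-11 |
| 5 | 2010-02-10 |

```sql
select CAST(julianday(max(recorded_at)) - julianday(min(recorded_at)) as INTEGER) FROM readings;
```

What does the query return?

1332

MIN = 2010-02-10, MAX = 2013-10-04.
18 days remain in February 2010 after the 10th (28 − 10).
Full months from March 2010 through September 2013 contribute their day counts.
Then 4 days into October 2013.
Total: 18 + 31 + 30 + 31 + 30 + 31 + 31 + 30 + 31 + 30 + 31 + 31 + 28 + 31 + 30 + 31 + 30 + 31 + 31 + 30 + 31 + 30 + 31 + 31 + 29 + 31 + 30 + 31 + 30 + 31 + 31 + 30 + 31 + 30 + 31 + 31 + 28 + 31 + 30 + 31 + 30 + 31 + 31 + 30 + 4 = 1332.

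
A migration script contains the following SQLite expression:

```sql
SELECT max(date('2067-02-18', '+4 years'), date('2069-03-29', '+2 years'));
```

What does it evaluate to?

2071-03-29

date('2067-02-18', '+4 years') → 2071-02-18.
date('2069-03-29', '+2 years') → 2071-03-29.
Later of the two is 2071-03-29.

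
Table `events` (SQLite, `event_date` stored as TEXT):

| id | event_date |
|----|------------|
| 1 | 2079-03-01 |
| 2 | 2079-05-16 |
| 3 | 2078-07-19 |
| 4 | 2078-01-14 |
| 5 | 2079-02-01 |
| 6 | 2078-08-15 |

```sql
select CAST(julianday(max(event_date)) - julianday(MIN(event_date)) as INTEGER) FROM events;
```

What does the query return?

MIN = 2078-01-14, MAX = 2079-05-16.
17 days remain in January 2078 after the 14th (31 − 14).
Full months from February 2078 through April 2079 contribute their day counts.
Then 16 days into May 2079.
Total: 17 + 28 + 31 + 30 + 31 + 30 + 31 + 31 + 30 + 31 + 30 + 31 + 31 + 28 + 31 + 30 + 16 = 487.

487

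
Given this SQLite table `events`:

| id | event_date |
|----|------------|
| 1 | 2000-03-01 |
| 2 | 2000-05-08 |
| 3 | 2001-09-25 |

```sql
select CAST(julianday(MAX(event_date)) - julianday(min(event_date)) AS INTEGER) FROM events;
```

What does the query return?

573

MIN = 2000-03-01, MAX = 2001-09-25.
30 days remain in March 2000 after the 1st (31 − 1).
Full months from April 2000 through August 2001 contribute their day counts.
Then 25 days into September 2001.
Total: 30 + 30 + 31 + 30 + 31 + 31 + 30 + 31 + 30 + 31 + 31 + 28 + 31 + 30 + 31 + 30 + 31 + 31 + 25 = 573.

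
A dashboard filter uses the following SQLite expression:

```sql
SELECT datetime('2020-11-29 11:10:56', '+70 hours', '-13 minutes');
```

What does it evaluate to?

2020-12-02 08:57:56

+70 hours from 2020-11-29 11:10:56 is 2020-12-02 09:10:56 (crosses midnight).
-13 minutes from 2020-12-02 09:10:56 is 2020-12-02 08:57:56.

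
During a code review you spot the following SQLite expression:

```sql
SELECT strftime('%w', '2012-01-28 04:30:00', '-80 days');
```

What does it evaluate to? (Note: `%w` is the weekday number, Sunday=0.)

First apply '-80 days': 2012-01-28 04:30:00 → 2011-11-09 04:30:00.
2011-11-09 is a Wednesday; with Sunday=0 that is 3.

3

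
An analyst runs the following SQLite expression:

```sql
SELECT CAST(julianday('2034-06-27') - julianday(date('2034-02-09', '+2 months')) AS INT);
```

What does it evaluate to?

79

Adding +2 months to 2034-02-09 gives 2034-04-09.
21 days remain in April 2034 after the 9th (30 − 9).
May 2034: 31 days.
Then 27 days into June 2034.
Total: 21 + 31 + 27 = 79.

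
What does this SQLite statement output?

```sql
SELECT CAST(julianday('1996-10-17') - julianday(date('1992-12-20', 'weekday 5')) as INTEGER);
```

1392

`weekday 5` advances to the next Friday; 1992-12-20 is a Sunday, so it moves forward to 1992-12-25.
6 days remain in December 1992 after the 25th (31 − 25).
Full months from January 1993 through September 1996 contribute their day counts.
Then 17 days into October 1996.
Total: 6 + 31 + 28 + 31 + 30 + 31 + 30 + 31 + 31 + 30 + 31 + 30 + 31 + 31 + 28 + 31 + 30 + 31 + 30 + 31 + 31 + 30 + 31 + 30 + 31 + 31 + 28 + 31 + 30 + 31 + 30 + 31 + 31 + 30 + 31 + 30 + 31 + 31 + 29 + 31 + 30 + 31 + 30 + 31 + 31 + 30 + 17 = 1392.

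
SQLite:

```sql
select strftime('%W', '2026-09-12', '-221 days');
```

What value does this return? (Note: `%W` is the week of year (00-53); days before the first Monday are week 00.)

First apply '-221 days': 2026-09-12 → 2026-02-03.
2026-02-03 is a Tuesday. SQLite's %W counts Mondays since the year started; the result is 05.

05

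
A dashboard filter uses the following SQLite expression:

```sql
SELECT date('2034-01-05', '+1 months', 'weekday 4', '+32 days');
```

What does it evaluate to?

Adding +1 month to 2034-01-05 gives 2034-02-05.
`weekday 4` advances to the next Thursday; 2034-02-05 is a Sunday, so it moves forward to 2034-02-09.
February 2034 has 28 days; 19 remain after the 9th, so 20 days reach 2034-03-01.
Advancing 12 more days within March lands on 2034-03-13.

2034-03-13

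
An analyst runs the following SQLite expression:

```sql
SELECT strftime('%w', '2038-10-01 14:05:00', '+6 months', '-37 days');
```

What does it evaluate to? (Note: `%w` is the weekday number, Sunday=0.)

3

First apply '+6 months', '-37 days': 2038-10-01 14:05:00 → 2039-02-23 14:05:00.
2039-02-23 is a Wednesday; with Sunday=0 that is 3.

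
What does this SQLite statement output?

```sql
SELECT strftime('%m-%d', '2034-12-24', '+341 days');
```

11-30

First apply '+341 days': 2034-12-24 → 2035-11-30.
`%m-%d` extracts the month-day: 11-30.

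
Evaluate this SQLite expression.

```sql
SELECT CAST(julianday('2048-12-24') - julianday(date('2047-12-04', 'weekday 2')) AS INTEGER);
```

380

`weekday 2` advances to the next Tuesday; 2047-12-04 is a Wednesday, so it moves forward to 2047-12-10.
21 days remain in December 2047 after the 10th (31 − 10).
Full months from January 2048 through November 2048 contribute their day counts.
Then 24 days into December 2048.
Total: 21 + 31 + 29 + 31 + 30 + 31 + 30 + 31 + 31 + 30 + 31 + 30 + 24 = 380.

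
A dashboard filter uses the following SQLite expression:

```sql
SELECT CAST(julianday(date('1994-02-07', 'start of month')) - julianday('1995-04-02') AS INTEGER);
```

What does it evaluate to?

-425

`start of month` rewinds 1994-02-07 to 1994-02-01.
27 days remain in February 1994 after the 1st (28 − 1).
Full months from March 1994 through March 1995 contribute their day counts.
Then 2 days into April 1995.
Total: 27 + 31 + 30 + 31 + 30 + 31 + 31 + 30 + 31 + 30 + 31 + 31 + 28 + 31 + 2 = 425.
The subtraction is earlier − later, so the result is −425 → -425.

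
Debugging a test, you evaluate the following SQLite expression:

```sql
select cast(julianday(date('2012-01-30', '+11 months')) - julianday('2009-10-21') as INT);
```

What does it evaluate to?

Adding +11 months to 2012-01-30 gives 2012-12-30.
10 days remain in October 2009 after the 21st (31 − 21).
Full months from November 2009 through November 2012 contribute their day counts.
Then 30 days into December 2012.
Total: 10 + 30 + 31 + 31 + 28 + 31 + 30 + 31 + 30 + 31 + 31 + 30 + 31 + 30 + 31 + 31 + 28 + 31 + 30 + 31 + 30 + 31 + 31 + 30 + 31 + 30 + 31 + 31 + 29 + 31 + 30 + 31 + 30 + 31 + 31 + 30 + 31 + 30 + 30 = 1166.

1166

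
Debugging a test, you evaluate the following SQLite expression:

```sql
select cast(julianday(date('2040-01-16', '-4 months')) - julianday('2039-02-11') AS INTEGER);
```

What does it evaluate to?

Adding -4 months to 2040-01-16 gives 2039-09-16.
17 days remain in February 2039 after the 11th (28 − 11).
Full months from March 2039 through August 2039 contribute their day counts.
Then 16 days into September 2039.
Total: 17 + 31 + 30 + 31 + 30 + 31 + 31 + 16 = 217.

217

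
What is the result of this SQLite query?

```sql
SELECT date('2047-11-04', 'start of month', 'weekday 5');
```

`start of month` rewinds 2047-11-04 to 2047-11-01.
`weekday 5` advances to the next Friday; 2047-11-01 is already a Friday, so it stays at 2047-11-01.

2047-11-01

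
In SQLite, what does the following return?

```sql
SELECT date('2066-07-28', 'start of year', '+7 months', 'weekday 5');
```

2066-08-06

`start of year` rewinds 2066-07-28 to 2066-01-01.
Adding +7 months to 2066-01-01 gives 2066-08-01.
`weekday 5` advances to the next Friday; 2066-08-01 is a Sunday, so it moves forward to 2066-08-06.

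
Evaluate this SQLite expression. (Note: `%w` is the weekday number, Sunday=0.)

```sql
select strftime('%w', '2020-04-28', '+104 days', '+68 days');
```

First apply '+104 days', '+68 days': 2020-04-28 → 2020-10-17.
2020-10-17 is a Saturday; with Sunday=0 that is 6.

6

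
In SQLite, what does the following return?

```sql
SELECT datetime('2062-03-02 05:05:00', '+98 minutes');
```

2062-03-02 06:43:00

98 minutes = 1h 38m; +98 minutes from 2062-03-02 05:05:00 is 2062-03-02 06:43:00.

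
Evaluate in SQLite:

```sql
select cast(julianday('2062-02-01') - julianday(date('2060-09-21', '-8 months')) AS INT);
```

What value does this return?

742

Adding -8 months to 2060-09-21 gives 2060-01-21.
10 days remain in January 2060 after the 21st (31 − 21).
Full months from February 2060 through January 2062 contribute their day counts.
Then 1 day into February 2062.
Total: 10 + 29 + 31 + 30 + 31 + 30 + 31 + 31 + 30 + 31 + 30 + 31 + 31 + 28 + 31 + 30 + 31 + 30 + 31 + 31 + 30 + 31 + 30 + 31 + 31 + 1 = 742.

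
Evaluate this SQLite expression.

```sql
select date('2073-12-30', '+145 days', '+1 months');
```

Applying '+145 days' to 2073-12-30: counting 145 days forward gives 2074-05-24.
Adding +1 month to 2074-05-24 gives 2074-06-24.

2074-06-24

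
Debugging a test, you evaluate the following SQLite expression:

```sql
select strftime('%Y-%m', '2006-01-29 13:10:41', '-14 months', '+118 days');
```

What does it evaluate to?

First apply '-14 months', '+118 days': 2006-01-29 13:10:41 → 2005-03-27 13:10:41.
`%Y-%m` extracts the year-month: 2005-03.

2005-03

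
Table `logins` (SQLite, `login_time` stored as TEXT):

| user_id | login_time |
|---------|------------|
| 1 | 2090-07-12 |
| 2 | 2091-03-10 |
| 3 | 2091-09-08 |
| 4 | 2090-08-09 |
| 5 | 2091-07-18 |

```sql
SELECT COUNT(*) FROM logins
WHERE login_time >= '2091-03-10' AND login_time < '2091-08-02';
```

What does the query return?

2

Rows in [2091-03-10, 2091-08-02): 2091-03-10, 2091-07-18 → 2 rows.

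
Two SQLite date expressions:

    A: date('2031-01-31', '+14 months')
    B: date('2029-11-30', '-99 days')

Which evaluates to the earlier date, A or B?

B

A = 2032-03-31.
B = 2029-08-23.
B is earlier.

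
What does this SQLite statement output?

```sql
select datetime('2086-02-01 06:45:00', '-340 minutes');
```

340 minutes = 5h 40m; -340 minutes from 2086-02-01 06:45:00 is 2086-02-01 01:05:00.

2086-02-01 01:05:00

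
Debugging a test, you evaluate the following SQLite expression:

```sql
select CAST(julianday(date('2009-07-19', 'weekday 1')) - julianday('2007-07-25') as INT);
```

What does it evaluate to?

726

`weekday 1` advances to the next Monday; 2009-07-19 is a Sunday, so it moves forward to 2009-07-20.
6 days remain in July 2007 after the 25th (31 − 25).
Full months from August 2007 through June 2009 contribute their day counts.
Then 20 days into July 2009.
Total: 6 + 31 + 30 + 31 + 30 + 31 + 31 + 29 + 31 + 30 + 31 + 30 + 31 + 31 + 30 + 31 + 30 + 31 + 31 + 28 + 31 + 30 + 31 + 30 + 20 = 726.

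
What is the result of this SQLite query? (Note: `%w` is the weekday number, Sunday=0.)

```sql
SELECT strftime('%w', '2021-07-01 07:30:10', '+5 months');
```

3

First apply '+5 months': 2021-07-01 07:30:10 → 2021-12-01 07:30:10.
2021-12-01 is a Wednesday; with Sunday=0 that is 3.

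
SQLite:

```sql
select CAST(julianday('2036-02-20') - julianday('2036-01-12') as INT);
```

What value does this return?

39

19 days remain in January 2036 after the 12th (31 − 12).
Then 20 days into February 2036.
Total: 19 + 20 = 39.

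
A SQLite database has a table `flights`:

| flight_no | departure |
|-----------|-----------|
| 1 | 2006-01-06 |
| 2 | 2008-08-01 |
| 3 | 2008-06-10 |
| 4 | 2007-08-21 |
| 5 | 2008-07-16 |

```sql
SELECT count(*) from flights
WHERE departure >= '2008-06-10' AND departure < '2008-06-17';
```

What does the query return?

Rows in [2008-06-10, 2008-06-17): 2008-06-10 → 1 row.

1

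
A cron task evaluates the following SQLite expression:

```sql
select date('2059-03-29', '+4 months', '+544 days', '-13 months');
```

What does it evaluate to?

2059-12-23

Adding +4 months to 2059-03-29 gives 2059-07-29.
Applying '+544 days' to 2059-07-29: counting 544 days forward gives 2061-01-23.
Adding -13 months to 2061-01-23 gives 2059-12-23.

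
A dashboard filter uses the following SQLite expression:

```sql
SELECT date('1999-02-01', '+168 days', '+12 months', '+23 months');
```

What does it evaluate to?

Applying '+168 days' to 1999-02-01: counting 168 days forward gives 1999-07-19.
Adding +12 months to 1999-07-19 gives 2000-07-19.
Adding +23 months to 2000-07-19 gives 2002-06-19.

2002-06-19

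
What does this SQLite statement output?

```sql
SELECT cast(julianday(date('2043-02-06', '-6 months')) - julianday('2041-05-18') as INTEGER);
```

445

Adding -6 months to 2043-02-06 gives 2042-08-06.
13 days remain in May 2041 after the 18th (31 − 18).
Full months from June 2041 through July 2042 contribute their day counts.
Then 6 days into August 2042.
Total: 13 + 30 + 31 + 31 + 30 + 31 + 30 + 31 + 31 + 28 + 31 + 30 + 31 + 30 + 31 + 6 = 445.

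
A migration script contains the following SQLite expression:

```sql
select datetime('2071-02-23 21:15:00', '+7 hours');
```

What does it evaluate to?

2071-02-24 04:15:00

+7 hours from 2071-02-23 21:15:00 is 2071-02-24 04:15:00 (crosses midnight).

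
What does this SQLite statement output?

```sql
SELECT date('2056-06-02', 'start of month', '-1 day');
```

`start of month` rewinds 2056-06-02 to 2056-06-01.
Going back 1 day from 2056-06-01 reaches 2056-05-31 (last day of May, 31 days).

2056-05-31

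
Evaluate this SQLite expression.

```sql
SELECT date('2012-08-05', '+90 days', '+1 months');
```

Applying '+90 days' to 2012-08-05: counting 90 days forward gives 2012-11-03.
Adding +1 month to 2012-11-03 gives 2012-12-03.

2012-12-03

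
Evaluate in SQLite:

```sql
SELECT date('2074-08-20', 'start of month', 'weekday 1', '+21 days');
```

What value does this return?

`start of month` rewinds 2074-08-20 to 2074-08-01.
`weekday 1` advances to the next Monday; 2074-08-01 is a Wednesday, so it moves forward to 2074-08-06.
Advancing 21 more days within August lands on 2074-08-27.

2074-08-27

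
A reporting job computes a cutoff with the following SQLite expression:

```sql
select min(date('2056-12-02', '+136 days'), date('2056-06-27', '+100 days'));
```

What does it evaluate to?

2056-10-05

date('2056-12-02', '+136 days') → 2057-04-17.
date('2056-06-27', '+100 days') → 2056-10-05.
Earlier of the two is 2056-10-05.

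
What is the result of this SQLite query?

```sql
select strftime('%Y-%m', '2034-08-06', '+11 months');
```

First apply '+11 months': 2034-08-06 → 2035-07-06.
`%Y-%m` extracts the year-month: 2035-07.

2035-07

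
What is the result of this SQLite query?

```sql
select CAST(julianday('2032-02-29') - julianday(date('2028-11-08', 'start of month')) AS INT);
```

`start of month` rewinds 2028-11-08 to 2028-11-01.
29 days remain in November 2028 after the 1st (30 − 1).
Full months from December 2028 through January 2032 contribute their day counts.
Then 29 days into February 2032.
Total: 29 + 31 + 31 + 28 + 31 + 30 + 31 + 30 + 31 + 31 + 30 + 31 + 30 + 31 + 31 + 28 + 31 + 30 + 31 + 30 + 31 + 31 + 30 + 31 + 30 + 31 + 31 + 28 + 31 + 30 + 31 + 30 + 31 + 31 + 30 + 31 + 30 + 31 + 31 + 29 = 1215.

1215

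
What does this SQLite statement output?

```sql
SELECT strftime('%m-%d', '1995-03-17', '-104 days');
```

First apply '-104 days': 1995-03-17 → 1994-12-03.
`%m-%d` extracts the month-day: 12-03.

12-03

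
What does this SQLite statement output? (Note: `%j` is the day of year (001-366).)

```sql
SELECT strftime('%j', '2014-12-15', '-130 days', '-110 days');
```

109

First apply '-130 days', '-110 days': 2014-12-15 → 2014-04-19.
Day-of-year for 2014-04-19: days since 2014-01-01 inclusive = 109, zero-padded to 109.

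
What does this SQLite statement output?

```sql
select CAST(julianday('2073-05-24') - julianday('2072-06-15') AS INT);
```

15 days remain in June 2072 after the 15th (30 − 15).
Full months from July 2072 through April 2073 contribute their day counts.
Then 24 days into May 2073.
Total: 15 + 31 + 31 + 30 + 31 + 30 + 31 + 31 + 28 + 31 + 30 + 24 = 343.

343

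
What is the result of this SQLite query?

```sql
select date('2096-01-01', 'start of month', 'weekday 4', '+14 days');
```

2096-01-19

`start of month` rewinds 2096-01-01 to 2096-01-01.
`weekday 4` advances to the next Thursday; 2096-01-01 is a Sunday, so it moves forward to 2096-01-05.
Advancing 14 more days within January lands on 2096-01-19.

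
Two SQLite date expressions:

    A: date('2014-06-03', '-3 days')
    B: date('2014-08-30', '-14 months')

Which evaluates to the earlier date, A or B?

B

A = 2014-05-31.
B = 2013-06-30.
B is earlier.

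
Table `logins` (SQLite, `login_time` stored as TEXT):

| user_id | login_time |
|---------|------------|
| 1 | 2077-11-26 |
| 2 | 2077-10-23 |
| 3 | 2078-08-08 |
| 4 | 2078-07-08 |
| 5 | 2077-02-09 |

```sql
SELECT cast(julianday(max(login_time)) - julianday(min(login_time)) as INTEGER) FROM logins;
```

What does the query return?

545

MIN = 2077-02-09, MAX = 2078-08-08.
19 days remain in February 2077 after the 9th (28 − 9).
Full months from March 2077 through July 2078 contribute their day counts.
Then 8 days into August 2078.
Total: 19 + 31 + 30 + 31 + 30 + 31 + 31 + 30 + 31 + 30 + 31 + 31 + 28 + 31 + 30 + 31 + 30 + 31 + 8 = 545.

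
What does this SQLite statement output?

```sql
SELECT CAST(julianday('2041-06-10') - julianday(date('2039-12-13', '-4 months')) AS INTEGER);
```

667

Adding -4 months to 2039-12-13 gives 2039-08-13.
18 days remain in August 2039 after the 13th (31 − 13).
Full months from September 2039 through May 2041 contribute their day counts.
Then 10 days into June 2041.
Total: 18 + 30 + 31 + 30 + 31 + 31 + 29 + 31 + 30 + 31 + 30 + 31 + 31 + 30 + 31 + 30 + 31 + 31 + 28 + 31 + 30 + 31 + 10 = 667.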